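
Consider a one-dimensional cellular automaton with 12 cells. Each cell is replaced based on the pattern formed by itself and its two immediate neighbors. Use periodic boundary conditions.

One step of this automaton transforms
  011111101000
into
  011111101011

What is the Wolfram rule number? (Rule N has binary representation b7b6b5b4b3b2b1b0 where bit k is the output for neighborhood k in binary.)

position 2: 111 → 1  (bit 7 = 1)
position 6: 110 → 1  (bit 6 = 1)
position 7: 101 → 0  (bit 5 = 0)
position 9: 100 → 0  (bit 4 = 0)
position 1: 011 → 1  (bit 3 = 1)
position 8: 010 → 1  (bit 2 = 1)
position 0: 001 → 0  (bit 1 = 0)
position 10: 000 → 1  (bit 0 = 1)
bits b7..b0 = 11001101 = 205

205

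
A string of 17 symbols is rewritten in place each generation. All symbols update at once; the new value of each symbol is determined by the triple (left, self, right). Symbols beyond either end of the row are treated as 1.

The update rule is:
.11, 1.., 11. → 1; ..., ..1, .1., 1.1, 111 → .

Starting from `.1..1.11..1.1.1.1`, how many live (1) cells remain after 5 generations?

8

..1...111.......1
1..1..1.11......1
11..1...111.....1
.11..1..1.11....1
.111..1...111...1
count of 1: 8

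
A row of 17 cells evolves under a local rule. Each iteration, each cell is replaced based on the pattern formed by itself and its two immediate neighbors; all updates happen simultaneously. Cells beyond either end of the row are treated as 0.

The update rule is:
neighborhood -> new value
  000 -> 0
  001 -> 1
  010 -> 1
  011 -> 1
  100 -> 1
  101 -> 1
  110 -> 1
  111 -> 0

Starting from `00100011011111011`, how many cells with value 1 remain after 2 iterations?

10

01110111110001111
11011100011011001
count of 1: 10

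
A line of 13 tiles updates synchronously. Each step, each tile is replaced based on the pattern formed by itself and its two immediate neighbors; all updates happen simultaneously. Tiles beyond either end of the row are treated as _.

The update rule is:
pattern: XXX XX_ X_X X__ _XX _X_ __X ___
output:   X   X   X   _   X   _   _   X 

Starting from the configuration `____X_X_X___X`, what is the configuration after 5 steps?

XXX__X_X__X__
XXX___X_____X
XXX_X___XXX__
XXXX__X_XXX_X
XXXX___XXXXX_

XXXX___XXXXX_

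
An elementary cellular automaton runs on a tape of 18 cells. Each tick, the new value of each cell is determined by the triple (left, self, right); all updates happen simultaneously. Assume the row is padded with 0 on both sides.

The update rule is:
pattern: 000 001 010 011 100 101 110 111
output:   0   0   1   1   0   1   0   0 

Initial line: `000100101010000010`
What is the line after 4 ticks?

000100100000000010

000100111110000010
000100100000000010
000100100000000010  (fixed point — unchanged through tick 4)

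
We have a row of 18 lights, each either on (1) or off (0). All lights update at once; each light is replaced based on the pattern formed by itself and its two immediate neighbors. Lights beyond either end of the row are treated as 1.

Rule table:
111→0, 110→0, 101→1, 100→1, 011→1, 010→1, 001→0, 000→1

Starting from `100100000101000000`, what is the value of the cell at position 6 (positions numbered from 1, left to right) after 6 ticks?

010111110111111110
111100001100000001
000011101011111101
111010011110000011
000111010001111010
110100111101000111
position 6 holds 0

0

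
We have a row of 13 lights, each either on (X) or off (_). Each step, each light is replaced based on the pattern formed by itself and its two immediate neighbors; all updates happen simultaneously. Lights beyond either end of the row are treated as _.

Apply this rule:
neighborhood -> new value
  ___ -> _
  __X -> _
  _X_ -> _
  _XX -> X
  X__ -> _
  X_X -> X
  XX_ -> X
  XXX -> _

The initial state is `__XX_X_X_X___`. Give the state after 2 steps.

__X_XX_X_____

__XXX_X_X____
__X_XX_X_____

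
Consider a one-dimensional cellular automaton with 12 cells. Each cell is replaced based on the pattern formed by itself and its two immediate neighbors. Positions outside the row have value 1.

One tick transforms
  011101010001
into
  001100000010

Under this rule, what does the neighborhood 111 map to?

At position 2 the neighborhood is 111; the next row has 1 there.

1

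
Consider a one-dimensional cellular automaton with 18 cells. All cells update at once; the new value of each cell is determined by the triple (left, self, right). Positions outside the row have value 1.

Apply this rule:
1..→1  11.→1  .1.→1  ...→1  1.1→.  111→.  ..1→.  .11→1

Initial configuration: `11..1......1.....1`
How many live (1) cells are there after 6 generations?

10

.11.111111.11111.1
.11.1....1.1...1.1
.11.1111.1.111.1.1
.11.1..1.1.1.1.1.1
.11.11.1.1.1.1.1.1
.11.11.1.1.1.1.1.1
count of 1: 10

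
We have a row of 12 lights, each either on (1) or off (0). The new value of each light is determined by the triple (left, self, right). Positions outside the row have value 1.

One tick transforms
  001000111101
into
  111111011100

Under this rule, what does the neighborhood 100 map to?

1

At position 0 the neighborhood is 100; the next row has 1 there.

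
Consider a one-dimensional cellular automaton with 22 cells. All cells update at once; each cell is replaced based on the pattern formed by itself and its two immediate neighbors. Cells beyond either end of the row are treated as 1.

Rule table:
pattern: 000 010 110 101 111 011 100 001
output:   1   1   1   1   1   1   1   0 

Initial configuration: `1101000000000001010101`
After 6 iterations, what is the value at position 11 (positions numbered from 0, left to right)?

1111111111111101111111
1111111111111111111111
1111111111111111111111  (fixed point — unchanged through iteration 6)
position 11 holds 1

1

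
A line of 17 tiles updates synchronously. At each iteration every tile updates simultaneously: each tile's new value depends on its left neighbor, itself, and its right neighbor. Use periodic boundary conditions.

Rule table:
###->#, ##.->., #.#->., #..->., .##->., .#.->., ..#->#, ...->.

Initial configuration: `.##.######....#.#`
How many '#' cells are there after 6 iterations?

.....####....#...
....#.##....#....
...#.......#.....
..#.......#......
.#.......#.......
#.......#........
count of #: 2

2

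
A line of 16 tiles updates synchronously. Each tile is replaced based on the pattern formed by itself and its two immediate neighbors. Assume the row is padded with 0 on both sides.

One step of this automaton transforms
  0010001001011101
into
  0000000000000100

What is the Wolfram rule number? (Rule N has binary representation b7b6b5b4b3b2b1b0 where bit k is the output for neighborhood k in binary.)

position 12: 111 → 0  (bit 7 = 0)
position 13: 110 → 1  (bit 6 = 1)
position 10: 101 → 0  (bit 5 = 0)
position 3: 100 → 0  (bit 4 = 0)
position 11: 011 → 0  (bit 3 = 0)
position 2: 010 → 0  (bit 2 = 0)
position 1: 001 → 0  (bit 1 = 0)
position 0: 000 → 0  (bit 0 = 0)
bits b7..b0 = 01000000 = 64

64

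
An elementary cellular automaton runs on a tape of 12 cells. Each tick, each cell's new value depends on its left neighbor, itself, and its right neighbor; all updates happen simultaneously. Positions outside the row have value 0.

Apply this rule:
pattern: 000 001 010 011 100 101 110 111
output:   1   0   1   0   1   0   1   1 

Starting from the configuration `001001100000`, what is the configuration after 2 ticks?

tick 1: 101100111111
tick 2: 100110011111

100110011111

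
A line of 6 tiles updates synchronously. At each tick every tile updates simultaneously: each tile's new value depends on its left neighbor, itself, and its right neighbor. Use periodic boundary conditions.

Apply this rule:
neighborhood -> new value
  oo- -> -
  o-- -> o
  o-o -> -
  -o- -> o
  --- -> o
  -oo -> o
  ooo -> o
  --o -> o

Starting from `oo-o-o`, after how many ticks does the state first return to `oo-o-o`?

6

o--o-o
-ooo-o
-oo--o
-o-ooo
-o-oo-
oo-o-o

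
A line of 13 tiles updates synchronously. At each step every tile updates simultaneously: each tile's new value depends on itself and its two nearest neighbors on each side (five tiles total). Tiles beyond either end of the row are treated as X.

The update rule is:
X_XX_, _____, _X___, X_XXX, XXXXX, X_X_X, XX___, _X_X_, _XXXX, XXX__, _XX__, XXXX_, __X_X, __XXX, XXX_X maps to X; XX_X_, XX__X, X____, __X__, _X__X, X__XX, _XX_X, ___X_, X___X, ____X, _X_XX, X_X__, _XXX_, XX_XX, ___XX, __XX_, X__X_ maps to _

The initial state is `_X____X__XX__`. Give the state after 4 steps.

__X_______X__
___X_XXX_____
X__X_X_XX_X__
X__XXX_X_____

X__XXX_X_____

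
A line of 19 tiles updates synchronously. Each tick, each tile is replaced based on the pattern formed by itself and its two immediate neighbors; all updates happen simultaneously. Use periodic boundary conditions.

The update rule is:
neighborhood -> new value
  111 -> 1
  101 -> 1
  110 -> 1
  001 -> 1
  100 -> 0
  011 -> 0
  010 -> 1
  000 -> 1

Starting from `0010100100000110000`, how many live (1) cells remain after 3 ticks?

16

tick 1: 1111101101111010111
tick 2: 1111110110111111011
tick 3: 1111111011011111101
count of 1: 16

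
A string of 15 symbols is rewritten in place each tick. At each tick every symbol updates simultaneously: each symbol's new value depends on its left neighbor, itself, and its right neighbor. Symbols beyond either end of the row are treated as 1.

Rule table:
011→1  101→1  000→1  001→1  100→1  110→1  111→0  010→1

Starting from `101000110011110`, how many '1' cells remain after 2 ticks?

tick 1: 111111111110011
tick 2: 000000000011110
count of 1: 4

4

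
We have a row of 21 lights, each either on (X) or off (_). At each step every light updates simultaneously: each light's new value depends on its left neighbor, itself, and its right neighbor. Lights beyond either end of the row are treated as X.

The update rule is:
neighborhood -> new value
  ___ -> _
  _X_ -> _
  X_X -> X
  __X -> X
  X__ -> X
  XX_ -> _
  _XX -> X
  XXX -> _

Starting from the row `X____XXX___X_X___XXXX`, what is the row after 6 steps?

XXX_XX_X_X_XX_X_XX_XX

_X__XX__X_X_X_X_XX___
X_XXX_XX_X_X_X_XX_X_X
_XX__XX_X_X_X_XX_X_XX
XX_XXX_X_X_X_XX_X_XX_
__XX__X_X_X_XX_X_XX_X
XXX_XX_X_X_XX_X_XX_XX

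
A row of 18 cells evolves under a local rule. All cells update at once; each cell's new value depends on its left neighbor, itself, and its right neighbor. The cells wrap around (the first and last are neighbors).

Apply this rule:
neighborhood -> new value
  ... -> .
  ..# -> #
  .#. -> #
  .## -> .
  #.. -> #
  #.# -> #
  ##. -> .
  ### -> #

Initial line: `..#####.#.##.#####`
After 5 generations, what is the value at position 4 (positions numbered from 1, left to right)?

generation 1: ##.###.###..#.###.
generation 2: ..#.#.#.#.####.#.#
generation 3: ##########.##.####
generation 4: #########.#..#.###
generation 5: ########.######.##
position 4 holds #

#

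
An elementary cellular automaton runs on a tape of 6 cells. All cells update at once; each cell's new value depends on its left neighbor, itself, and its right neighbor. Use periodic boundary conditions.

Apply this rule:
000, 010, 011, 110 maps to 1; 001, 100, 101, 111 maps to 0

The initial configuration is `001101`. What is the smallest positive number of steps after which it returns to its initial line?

1

001101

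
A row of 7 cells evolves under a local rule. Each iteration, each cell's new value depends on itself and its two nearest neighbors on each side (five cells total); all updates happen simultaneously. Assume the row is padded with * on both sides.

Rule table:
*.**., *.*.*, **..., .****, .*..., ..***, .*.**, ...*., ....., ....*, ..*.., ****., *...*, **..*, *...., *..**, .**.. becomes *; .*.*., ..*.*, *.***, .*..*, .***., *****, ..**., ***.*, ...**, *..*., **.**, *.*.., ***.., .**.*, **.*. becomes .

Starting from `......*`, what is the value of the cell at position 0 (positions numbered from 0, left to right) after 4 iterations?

.

iteration 1: *****.*
iteration 2: ...*...
iteration 3: ******.
iteration 4: ....*..
position 0 holds .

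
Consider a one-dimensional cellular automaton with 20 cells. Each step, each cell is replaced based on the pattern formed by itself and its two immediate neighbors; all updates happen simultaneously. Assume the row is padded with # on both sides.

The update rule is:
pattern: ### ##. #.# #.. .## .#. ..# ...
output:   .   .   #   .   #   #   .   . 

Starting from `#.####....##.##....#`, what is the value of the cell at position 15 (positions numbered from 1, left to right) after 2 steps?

.

step 1: .##.......#.##.....#
step 2: ##........###......#
position 15 holds .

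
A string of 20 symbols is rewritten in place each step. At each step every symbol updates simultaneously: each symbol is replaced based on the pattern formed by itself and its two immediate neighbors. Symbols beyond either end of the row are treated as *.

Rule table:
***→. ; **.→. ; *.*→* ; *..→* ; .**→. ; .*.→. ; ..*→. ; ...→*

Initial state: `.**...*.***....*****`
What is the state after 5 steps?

*..**..*...***......
.*...*..**....*****.
*.**..*...***......*
.*..*..**....*****..
*.*..*...***......*.

*.*..*...***......*.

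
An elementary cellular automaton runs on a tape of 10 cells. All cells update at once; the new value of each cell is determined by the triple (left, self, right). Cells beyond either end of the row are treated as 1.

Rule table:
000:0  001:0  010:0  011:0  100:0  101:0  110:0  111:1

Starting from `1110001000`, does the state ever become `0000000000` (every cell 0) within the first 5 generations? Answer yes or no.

1100000000
1000000000
0000000000
all cells are 0 at generation 3

yes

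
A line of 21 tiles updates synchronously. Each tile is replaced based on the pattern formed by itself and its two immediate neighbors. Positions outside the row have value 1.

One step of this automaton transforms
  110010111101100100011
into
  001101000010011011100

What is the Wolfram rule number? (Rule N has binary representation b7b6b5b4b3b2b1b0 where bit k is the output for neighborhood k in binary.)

position 0: 111 → 0  (bit 7 = 0)
position 1: 110 → 0  (bit 6 = 0)
position 5: 101 → 1  (bit 5 = 1)
position 2: 100 → 1  (bit 4 = 1)
position 6: 011 → 0  (bit 3 = 0)
position 4: 010 → 0  (bit 2 = 0)
position 3: 001 → 1  (bit 1 = 1)
position 17: 000 → 1  (bit 0 = 1)
bits b7..b0 = 00110011 = 51

51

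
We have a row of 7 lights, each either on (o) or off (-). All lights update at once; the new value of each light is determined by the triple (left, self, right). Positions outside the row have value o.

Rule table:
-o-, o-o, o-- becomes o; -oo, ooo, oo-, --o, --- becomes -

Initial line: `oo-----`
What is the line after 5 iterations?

---o--o

--o----
o-oo---
-o--o--
ooo-oo-
---o--o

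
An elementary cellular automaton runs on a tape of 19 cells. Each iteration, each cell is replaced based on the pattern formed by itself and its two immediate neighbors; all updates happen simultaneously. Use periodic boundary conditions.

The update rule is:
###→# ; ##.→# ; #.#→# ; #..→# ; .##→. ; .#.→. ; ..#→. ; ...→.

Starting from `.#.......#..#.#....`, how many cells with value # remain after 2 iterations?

4

..#.......#..#.#...
...#.......#..#.#..
count of #: 4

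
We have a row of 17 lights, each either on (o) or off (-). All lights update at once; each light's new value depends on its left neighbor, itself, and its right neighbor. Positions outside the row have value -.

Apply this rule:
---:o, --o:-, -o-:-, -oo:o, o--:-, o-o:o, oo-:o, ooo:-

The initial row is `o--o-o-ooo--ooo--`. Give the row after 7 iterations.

iteration 1: ----o-oo-o--o-o-o
iteration 2: ooo--oooo----o-o-
iteration 3: o-o--o--o-oo--o--
iteration 4: -o-------ooo----o
iteration 5: ---ooooo-o-o-oo--
iteration 6: oo-o---oo-o-ooo-o
iteration 7: ooo--o-ooo-oo-oo-

ooo--o-ooo-oo-oo-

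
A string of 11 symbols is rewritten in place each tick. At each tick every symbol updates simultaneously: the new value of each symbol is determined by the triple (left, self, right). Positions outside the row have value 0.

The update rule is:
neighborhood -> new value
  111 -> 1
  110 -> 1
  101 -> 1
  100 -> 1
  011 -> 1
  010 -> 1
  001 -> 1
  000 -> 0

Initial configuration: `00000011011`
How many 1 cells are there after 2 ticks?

7

tick 1: 00000111111
tick 2: 00001111111
count of 1: 7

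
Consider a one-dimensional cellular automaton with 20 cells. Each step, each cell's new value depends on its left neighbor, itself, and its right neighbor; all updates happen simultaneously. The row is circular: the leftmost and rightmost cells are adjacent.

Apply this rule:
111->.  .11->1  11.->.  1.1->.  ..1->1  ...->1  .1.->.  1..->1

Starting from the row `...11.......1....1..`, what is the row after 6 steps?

1111.1111111.1111.11
.....1.......1....1.
11111.1111111.1111.1
......1.......1....1
111111.1111111.1111.
1......1.......1....

1......1.......1....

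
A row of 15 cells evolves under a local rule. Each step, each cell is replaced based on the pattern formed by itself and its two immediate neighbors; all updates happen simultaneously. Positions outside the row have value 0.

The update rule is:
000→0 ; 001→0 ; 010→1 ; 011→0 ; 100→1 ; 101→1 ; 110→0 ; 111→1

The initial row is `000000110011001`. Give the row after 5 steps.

000000001000101
000000001100111
000000000010010
000000000011011
000000000000100

000000000000100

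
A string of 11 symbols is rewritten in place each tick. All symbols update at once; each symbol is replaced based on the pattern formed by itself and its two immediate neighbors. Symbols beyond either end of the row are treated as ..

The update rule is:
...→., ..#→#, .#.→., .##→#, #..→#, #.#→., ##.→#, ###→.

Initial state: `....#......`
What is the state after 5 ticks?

...#.#.....
..#...#....
.#.#.#.#...
#.......#..
.#.....#.#.

.#.....#.#.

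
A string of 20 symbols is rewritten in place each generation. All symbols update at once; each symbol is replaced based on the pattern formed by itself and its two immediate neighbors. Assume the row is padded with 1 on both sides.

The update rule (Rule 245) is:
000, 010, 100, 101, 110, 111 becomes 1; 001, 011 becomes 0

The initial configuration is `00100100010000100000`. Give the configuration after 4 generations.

10110111011110111110
11011011101111011111
11101101110111101111
11110110111011110111

11110110111011110111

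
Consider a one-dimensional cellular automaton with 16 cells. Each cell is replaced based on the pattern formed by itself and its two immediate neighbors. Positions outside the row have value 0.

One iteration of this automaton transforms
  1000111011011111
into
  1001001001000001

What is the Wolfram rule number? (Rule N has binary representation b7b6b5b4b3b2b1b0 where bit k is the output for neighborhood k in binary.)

70

position 5: 111 → 0  (bit 7 = 0)
position 6: 110 → 1  (bit 6 = 1)
position 7: 101 → 0  (bit 5 = 0)
position 1: 100 → 0  (bit 4 = 0)
position 4: 011 → 0  (bit 3 = 0)
position 0: 010 → 1  (bit 2 = 1)
position 3: 001 → 1  (bit 1 = 1)
position 2: 000 → 0  (bit 0 = 0)
bits b7..b0 = 01000110 = 70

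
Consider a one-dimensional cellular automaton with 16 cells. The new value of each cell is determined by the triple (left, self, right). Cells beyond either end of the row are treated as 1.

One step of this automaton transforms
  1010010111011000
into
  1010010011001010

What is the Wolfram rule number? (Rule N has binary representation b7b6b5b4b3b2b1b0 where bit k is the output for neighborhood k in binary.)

position 8: 111 → 1  (bit 7 = 1)
position 0: 110 → 1  (bit 6 = 1)
position 1: 101 → 0  (bit 5 = 0)
position 3: 100 → 0  (bit 4 = 0)
position 7: 011 → 0  (bit 3 = 0)
position 2: 010 → 1  (bit 2 = 1)
position 4: 001 → 0  (bit 1 = 0)
position 14: 000 → 1  (bit 0 = 1)
bits b7..b0 = 11000101 = 197

197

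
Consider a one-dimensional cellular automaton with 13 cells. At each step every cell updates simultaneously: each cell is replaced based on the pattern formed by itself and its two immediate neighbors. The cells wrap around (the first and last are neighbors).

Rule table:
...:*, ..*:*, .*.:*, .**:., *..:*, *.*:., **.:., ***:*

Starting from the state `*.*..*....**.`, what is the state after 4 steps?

.....**.***..

*.********...
*..******.***
.**.****...**
.....**.***..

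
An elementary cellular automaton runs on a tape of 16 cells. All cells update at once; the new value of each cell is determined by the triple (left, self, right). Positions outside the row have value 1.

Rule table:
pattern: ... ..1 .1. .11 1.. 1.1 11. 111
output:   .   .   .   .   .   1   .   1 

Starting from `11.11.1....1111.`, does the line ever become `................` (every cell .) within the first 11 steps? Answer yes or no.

yes

step 1: 1.1..1......11.1
step 2: .1............1.
step 3: 1..............1
step 4: ................
all cells are . at step 4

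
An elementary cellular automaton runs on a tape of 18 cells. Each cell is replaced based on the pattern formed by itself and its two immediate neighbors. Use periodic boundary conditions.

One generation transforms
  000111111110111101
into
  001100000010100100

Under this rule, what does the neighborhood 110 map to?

1

At position 10 the neighborhood is 110; the next row has 1 there.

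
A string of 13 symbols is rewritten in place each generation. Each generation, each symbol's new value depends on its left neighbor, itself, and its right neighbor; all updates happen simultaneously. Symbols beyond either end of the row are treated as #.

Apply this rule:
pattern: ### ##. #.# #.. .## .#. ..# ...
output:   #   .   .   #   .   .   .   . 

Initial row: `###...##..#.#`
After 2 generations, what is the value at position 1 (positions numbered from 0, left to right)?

.

##.#....#....
#...#....#...
position 1 holds .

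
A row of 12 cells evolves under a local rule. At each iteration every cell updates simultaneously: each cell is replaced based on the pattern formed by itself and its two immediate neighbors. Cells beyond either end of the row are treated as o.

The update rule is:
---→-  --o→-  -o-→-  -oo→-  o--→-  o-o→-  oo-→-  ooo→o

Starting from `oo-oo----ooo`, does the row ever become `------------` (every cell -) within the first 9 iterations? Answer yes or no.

o---------oo
-----------o
------------
all cells are - at iteration 3

yes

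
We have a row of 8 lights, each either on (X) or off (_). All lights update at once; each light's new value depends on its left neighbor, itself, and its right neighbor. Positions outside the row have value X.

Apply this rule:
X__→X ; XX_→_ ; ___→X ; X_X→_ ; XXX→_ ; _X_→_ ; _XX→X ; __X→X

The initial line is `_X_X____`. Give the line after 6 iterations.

XXXXXXX_

____XXXX
XXXXX___
_____XXX
XXXXXX__
______XX
XXXXXXX_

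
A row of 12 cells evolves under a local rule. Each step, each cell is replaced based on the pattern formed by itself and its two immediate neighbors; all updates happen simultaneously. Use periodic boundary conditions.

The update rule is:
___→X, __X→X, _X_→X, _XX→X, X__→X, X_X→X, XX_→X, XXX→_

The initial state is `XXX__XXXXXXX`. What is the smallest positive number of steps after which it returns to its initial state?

step 1: __XXXX______
step 2: XXX__XXXXXXX

2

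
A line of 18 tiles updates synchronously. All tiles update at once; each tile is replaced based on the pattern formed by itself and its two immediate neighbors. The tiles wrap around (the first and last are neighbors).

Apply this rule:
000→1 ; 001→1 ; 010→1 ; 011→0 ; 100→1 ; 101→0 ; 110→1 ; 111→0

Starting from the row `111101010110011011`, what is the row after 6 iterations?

111111110001111111

000101010011101000
111101011100101111
000101000111100000
111101111000111111
000100001111000000
111111110001111111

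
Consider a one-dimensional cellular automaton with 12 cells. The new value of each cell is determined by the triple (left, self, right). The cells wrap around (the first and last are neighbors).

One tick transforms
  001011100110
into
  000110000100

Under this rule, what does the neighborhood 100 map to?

At position 7 the neighborhood is 100; the next row has 0 there.

0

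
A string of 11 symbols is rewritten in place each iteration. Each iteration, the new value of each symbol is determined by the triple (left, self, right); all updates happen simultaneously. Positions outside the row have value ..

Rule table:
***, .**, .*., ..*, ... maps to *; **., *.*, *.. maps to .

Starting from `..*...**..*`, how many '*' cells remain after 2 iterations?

iteration 1: ***.***..**
iteration 2: **..**..**.
count of *: 6

6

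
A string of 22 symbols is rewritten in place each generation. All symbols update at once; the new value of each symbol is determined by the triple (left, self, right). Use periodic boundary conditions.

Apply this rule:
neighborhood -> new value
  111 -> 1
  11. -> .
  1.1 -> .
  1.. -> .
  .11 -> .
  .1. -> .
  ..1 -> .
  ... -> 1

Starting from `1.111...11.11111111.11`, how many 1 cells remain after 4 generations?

...1..1.....111111...1
.1......111..1111..1..
...1111..1....11.....1
.1..11.....11....111..
count of 1: 8

8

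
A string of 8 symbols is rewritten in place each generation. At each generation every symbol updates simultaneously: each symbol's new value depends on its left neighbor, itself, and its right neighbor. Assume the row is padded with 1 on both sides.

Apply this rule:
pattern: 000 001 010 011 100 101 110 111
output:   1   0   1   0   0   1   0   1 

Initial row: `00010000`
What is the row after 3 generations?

generation 1: 01010110
generation 2: 11111001
generation 3: 11110000

11110000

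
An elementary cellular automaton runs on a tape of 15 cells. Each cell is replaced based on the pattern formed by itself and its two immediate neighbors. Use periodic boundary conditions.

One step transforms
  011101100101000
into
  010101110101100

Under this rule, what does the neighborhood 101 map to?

0

At position 4 the neighborhood is 101; the next row has 0 there.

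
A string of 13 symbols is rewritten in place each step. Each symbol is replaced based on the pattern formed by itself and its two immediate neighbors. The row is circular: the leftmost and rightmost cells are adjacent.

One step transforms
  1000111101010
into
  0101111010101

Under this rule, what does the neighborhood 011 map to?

At position 4 the neighborhood is 011; the next row has 1 there.

1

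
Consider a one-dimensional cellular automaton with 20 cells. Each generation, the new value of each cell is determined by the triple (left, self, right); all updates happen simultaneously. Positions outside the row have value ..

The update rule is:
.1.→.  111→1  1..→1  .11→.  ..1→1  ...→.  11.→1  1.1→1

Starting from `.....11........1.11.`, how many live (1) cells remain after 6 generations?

....1.11......1.1.11
...1.1.11....1.1.1.1
..1.1.1.11..1.1.1.1.
.1.1.1.1.111.1.1.1.1
1.1.1.1.1.111.1.1.1.
.1.1.1.1.1.111.1.1.1
count of 1: 11

11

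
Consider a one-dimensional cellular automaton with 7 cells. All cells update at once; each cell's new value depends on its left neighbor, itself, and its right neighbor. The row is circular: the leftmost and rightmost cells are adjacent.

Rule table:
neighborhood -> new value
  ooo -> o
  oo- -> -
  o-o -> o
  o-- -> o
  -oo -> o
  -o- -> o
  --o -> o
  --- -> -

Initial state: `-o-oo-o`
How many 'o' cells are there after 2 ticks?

oooo-oo
ooo-ooo
count of o: 6

6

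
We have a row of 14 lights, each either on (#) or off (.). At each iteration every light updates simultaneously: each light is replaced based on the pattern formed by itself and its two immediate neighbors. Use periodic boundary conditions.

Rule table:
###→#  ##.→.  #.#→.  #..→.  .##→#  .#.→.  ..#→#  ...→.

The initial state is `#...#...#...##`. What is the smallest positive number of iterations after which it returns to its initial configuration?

...#...#...###
..#...#...###.
.#...#...###..
#...#...###...
...#...###...#
..#...###...#.
.#...###...#..
#...###...#...
...###...#...#
..###...#...#.
.###...#...#..
###...#...#...
##...#...#...#
#...#...#...##

14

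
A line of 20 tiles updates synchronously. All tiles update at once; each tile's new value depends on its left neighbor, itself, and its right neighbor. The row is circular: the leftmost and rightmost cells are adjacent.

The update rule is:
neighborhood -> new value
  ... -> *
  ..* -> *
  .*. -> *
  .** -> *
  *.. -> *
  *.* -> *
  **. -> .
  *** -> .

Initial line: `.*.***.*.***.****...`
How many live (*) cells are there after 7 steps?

13

****..****..**...***
....***...***.****..
*****..****..**...**
.....***...***.****.
******..****..**...*
......***...***.****
*******..****..**...
count of *: 13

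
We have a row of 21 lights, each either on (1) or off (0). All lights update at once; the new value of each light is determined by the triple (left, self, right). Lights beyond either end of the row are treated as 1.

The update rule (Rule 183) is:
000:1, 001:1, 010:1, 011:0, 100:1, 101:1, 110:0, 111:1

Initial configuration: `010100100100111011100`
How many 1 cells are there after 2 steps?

19

111111111111010101011
111111111110111111101
count of 1: 19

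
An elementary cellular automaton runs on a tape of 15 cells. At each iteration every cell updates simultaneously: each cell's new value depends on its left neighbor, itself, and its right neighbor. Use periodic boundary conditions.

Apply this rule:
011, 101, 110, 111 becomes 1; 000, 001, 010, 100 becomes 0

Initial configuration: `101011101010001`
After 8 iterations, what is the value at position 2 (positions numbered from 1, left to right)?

110111110100001
111111111000001
111111111000001  (fixed point — unchanged through iteration 8)
position 2 holds 1

1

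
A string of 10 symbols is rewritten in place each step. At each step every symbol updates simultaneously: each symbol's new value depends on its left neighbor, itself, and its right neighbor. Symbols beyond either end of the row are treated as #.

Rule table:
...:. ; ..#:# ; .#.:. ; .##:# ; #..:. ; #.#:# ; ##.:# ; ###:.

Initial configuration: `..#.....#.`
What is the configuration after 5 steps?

#..#.##...

step 1: .#.....#.#
step 2: #.....#.##
step 3: #....#.##.
step 4: #...#.####
step 5: #..#.##...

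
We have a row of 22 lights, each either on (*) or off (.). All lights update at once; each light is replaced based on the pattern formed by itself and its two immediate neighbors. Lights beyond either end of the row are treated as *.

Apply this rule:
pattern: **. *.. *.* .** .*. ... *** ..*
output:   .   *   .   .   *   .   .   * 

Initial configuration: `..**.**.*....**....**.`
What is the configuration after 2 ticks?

**......**..*..*..*...
..*....*..**********.*

..*....*..**********.*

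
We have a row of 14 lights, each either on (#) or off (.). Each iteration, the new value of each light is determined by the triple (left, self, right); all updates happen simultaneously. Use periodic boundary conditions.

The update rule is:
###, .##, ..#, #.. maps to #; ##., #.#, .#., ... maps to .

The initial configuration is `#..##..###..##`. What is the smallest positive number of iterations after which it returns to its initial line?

.###.####.####
.##..###..###.
##.####.####.#
#..###..###..#
.####.####.###
.###..###..##.
###.####.###.#
##..###..##..#
#.####.###.###
..###..##..###
####.###.####.
###..##..###..
##.###.####.##
#..##..###..##

14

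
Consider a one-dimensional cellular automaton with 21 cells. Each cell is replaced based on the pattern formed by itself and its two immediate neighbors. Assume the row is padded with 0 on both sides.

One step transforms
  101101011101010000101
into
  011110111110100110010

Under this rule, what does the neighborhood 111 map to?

1

At position 8 the neighborhood is 111; the next row has 1 there.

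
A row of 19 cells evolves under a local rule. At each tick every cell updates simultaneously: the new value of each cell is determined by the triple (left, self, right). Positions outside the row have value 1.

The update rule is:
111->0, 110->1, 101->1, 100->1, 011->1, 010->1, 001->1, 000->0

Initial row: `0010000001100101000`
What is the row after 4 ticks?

1110000001100011111

tick 1: 1111000011111111101
tick 2: 0001100110000000111
tick 3: 1011111111000001100
tick 4: 1110000001100011111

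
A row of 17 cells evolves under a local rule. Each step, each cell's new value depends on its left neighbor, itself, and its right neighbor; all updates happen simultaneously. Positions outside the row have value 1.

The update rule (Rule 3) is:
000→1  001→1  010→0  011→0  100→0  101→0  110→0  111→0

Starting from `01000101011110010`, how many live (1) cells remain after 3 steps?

00011000000000100
01100011111111001
00001100000000010
count of 1: 3

3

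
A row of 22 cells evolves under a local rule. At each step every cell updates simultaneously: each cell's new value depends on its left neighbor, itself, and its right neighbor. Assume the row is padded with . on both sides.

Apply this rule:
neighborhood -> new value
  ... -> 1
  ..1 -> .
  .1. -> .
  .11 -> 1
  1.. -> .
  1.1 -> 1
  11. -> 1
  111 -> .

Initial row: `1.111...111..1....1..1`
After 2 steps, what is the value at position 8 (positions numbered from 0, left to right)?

.11.1.1.1.1....11.....
.111.1.1.1..11.11.1111
position 8 holds .

.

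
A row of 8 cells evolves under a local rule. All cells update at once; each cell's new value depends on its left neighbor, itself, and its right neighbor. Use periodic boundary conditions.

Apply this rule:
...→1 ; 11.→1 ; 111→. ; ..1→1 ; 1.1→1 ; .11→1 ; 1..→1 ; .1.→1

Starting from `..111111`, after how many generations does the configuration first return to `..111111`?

111....1
..111111

2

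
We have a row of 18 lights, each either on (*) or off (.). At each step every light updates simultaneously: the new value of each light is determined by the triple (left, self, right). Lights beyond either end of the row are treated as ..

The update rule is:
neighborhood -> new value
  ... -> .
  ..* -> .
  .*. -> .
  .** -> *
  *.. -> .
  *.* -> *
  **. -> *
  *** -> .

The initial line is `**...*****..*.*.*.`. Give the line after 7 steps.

**................

**...*...*...*.*..
**............*...
**................
**................  (fixed point — unchanged through step 7)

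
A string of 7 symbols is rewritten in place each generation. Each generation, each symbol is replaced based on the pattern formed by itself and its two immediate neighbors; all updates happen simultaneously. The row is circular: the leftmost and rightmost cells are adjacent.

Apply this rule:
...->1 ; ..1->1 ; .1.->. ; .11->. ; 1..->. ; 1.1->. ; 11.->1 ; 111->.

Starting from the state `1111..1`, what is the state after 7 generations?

..1.1..

...1.1.
111....
..1.111
.1....1
...111.
111..1.
..1.1..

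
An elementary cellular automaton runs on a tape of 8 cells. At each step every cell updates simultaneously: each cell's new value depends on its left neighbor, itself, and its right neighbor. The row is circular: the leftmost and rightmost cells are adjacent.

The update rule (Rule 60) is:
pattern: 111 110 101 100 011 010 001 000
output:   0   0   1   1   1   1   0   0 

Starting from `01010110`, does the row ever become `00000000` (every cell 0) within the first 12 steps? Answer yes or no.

01111101
11000011
00100010
00110011
10101010
11111111
00000000
all cells are 0 at step 7

yes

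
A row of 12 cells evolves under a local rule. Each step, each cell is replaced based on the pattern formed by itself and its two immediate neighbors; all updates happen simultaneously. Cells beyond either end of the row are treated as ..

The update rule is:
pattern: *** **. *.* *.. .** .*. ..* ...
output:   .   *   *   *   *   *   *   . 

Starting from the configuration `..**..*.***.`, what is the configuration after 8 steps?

***.**.....*

step 1: .********.**
step 2: **......****
step 3: ***....**..*
step 4: *.**..******
step 5: *******....*
step 6: *.....**..**
step 7: **...*******
step 8: ***.**.....*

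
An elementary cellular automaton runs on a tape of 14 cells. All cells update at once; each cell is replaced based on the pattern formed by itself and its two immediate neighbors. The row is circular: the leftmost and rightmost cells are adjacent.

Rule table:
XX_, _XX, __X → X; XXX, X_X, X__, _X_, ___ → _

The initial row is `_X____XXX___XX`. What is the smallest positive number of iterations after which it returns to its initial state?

_____XX_X__XXX
____XXX___XX_X
___XX_X__XXX__
__XXX___XX_X__
_XX_X__XXX____
XXX___XX_X____
X_X__XXX_____X
X___XX_X____XX
X__XXX_____XX_
__XX_X____XXX_
_XXX_____XX_X_
XX_X____XXX___
XX_____XX_X__X
_X____XXX___XX

14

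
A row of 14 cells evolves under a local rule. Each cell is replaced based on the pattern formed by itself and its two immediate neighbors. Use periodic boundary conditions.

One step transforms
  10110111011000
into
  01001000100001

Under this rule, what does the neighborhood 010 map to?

At position 0 the neighborhood is 010; the next row has 0 there.

0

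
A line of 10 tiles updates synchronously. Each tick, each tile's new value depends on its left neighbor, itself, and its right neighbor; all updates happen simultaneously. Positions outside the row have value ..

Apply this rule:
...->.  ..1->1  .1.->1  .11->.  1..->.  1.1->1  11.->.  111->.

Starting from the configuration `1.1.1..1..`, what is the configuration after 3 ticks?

....11....

tick 1: 11111.11..
tick 2: .....1....
tick 3: ....11....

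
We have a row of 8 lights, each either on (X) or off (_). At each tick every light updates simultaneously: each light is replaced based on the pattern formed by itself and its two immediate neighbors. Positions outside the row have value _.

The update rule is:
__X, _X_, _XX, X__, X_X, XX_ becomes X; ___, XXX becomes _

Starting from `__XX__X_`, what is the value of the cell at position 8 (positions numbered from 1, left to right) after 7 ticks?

_XXXXXXX
XX_____X
XXX___XX
X_XX_XXX
XXXXXX_X
X____XXX
XX__XX_X
position 8 holds X

X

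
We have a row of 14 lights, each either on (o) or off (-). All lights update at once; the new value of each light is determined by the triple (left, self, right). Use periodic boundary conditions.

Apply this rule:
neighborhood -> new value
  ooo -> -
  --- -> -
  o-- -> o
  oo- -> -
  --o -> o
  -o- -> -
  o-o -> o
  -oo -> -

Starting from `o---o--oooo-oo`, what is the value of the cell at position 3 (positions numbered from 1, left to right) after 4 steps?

o

step 1: -o-o-oo----o--
step 2: o-o-o--o--o-o-
step 3: -o-o-oo-oo-o-o
step 4: o-o-o--o--o-o-
position 3 holds o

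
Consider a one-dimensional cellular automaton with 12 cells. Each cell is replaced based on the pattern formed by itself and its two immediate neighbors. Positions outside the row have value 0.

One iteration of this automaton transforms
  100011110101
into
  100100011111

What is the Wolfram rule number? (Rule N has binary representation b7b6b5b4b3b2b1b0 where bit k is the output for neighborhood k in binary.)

position 5: 111 → 0  (bit 7 = 0)
position 7: 110 → 1  (bit 6 = 1)
position 8: 101 → 1  (bit 5 = 1)
position 1: 100 → 0  (bit 4 = 0)
position 4: 011 → 0  (bit 3 = 0)
position 0: 010 → 1  (bit 2 = 1)
position 3: 001 → 1  (bit 1 = 1)
position 2: 000 → 0  (bit 0 = 0)
bits b7..b0 = 01100110 = 102

102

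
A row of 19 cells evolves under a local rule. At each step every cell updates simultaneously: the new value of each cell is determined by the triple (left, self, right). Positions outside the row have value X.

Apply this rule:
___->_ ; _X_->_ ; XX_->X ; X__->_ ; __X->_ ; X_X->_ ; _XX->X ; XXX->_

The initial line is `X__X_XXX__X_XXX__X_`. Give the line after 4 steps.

X__________________

step 1: X____X_X____X_X____
step 2: X__________________
step 3: X__________________  (fixed point — unchanged through step 4)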